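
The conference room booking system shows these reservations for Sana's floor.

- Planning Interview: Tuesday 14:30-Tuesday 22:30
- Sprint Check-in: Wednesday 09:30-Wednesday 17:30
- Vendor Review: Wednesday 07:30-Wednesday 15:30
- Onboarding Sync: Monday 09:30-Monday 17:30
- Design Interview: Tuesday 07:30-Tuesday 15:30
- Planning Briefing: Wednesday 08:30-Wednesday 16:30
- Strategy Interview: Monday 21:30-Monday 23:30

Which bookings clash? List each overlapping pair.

Design Interview & Planning Interview, Planning Briefing & Sprint Check-in, Planning Briefing & Vendor Review, Sprint Check-in & Vendor Review

Sorted by start: Onboarding Sync, Strategy Interview, Design Interview, Planning Interview, Vendor Review, Planning Briefing, Sprint Check-in.
Strategy Interview starts after Onboarding Sync ends; Onboarding Sync is clear from here.
Design Interview starts after Strategy Interview ends; Strategy Interview is clear from here.
Planning Interview starts before Design Interview ends → Design Interview and Planning Interview overlap.
Vendor Review starts after Design Interview ends; Design Interview is clear from here.
Vendor Review starts after Planning Interview ends; Planning Interview is clear from here.
Planning Briefing starts before Vendor Review ends → Vendor Review and Planning Briefing overlap.
Sprint Check-in starts before Vendor Review ends → Vendor Review and Sprint Check-in overlap.
Sprint Check-in starts before Planning Briefing ends → Planning Briefing and Sprint Check-in overlap.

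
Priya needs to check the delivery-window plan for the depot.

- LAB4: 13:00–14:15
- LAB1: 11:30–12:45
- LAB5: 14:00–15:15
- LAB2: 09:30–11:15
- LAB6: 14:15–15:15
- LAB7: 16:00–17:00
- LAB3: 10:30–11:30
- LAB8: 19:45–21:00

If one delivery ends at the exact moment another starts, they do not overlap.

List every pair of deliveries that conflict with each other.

LAB2 & LAB3, LAB4 & LAB5, LAB5 & LAB6

Check each pair: they overlap iff neither finishes before the other starts.
Sorted by start: LAB2, LAB3, LAB1, LAB4, LAB5, LAB6, LAB7, LAB8.
LAB3 starts before LAB2 ends → LAB2 and LAB3 overlap.
LAB1 starts after LAB2 ends, so nothing later overlaps LAB2 either.
LAB1 starts exactly when LAB3 ends (back-to-back, no overlap), so nothing later overlaps LAB3 either.
LAB4 starts after LAB1 ends, so nothing later overlaps LAB1 either.
LAB5 starts before LAB4 ends → LAB4 and LAB5 overlap.
LAB6 starts exactly when LAB4 ends (back-to-back, no overlap), so nothing later overlaps LAB4 either.
LAB6 starts before LAB5 ends → LAB5 and LAB6 overlap.
LAB7 starts after LAB5 ends, so nothing later overlaps LAB5 either.
LAB7 starts after LAB6 ends, so nothing later overlaps LAB6 either.
LAB8 starts after LAB7 ends.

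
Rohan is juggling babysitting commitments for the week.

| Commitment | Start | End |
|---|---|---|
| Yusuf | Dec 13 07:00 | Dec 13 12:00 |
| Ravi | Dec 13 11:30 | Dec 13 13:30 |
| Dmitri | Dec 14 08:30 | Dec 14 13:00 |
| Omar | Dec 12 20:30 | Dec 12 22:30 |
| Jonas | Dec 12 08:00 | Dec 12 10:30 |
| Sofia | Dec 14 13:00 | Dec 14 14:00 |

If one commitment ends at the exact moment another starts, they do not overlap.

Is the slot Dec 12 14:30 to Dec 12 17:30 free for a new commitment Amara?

Yes — the slot is free

Jonas: ends Dec 12 10:30 at or before Amara starts Dec 12 14:30 → clear.
Omar: starts Dec 12 20:30 at or after Amara ends Dec 12 17:30 → clear.
Yusuf: starts Dec 13 07:00 at or after Amara ends Dec 12 17:30 → clear.
Ravi: starts Dec 13 11:30 at or after Amara ends Dec 12 17:30 → clear.
Dmitri: starts Dec 14 08:30 at or after Amara ends Dec 12 17:30 → clear.
Sofia: starts Dec 14 13:00 at or after Amara ends Dec 12 17:30 → clear.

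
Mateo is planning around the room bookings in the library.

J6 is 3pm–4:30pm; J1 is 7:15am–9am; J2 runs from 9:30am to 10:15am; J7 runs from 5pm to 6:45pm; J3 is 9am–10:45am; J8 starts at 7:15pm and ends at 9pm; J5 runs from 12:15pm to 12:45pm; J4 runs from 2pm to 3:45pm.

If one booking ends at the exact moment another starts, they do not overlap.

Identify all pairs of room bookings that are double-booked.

Two intervals overlap when each starts before the other ends.
Sorted by start: J1, J3, J2, J5, J4, J6, J7, J8.
J3 starts exactly when J1 ends (back-to-back, no overlap), so nothing later overlaps J1 either.
J2 starts before J3 ends → J3 and J2 overlap.
J5 starts after J3 ends, so nothing later overlaps J3 either.
J5 starts after J2 ends, so nothing later overlaps J2 either.
J4 starts after J5 ends, so nothing later overlaps J5 either.
J6 starts before J4 ends → J4 and J6 overlap.
J7 starts after J4 ends, so nothing later overlaps J4 either.
J7 starts after J6 ends, so nothing later overlaps J6 either.
J8 starts after J7 ends.

J2 & J3, J4 & J6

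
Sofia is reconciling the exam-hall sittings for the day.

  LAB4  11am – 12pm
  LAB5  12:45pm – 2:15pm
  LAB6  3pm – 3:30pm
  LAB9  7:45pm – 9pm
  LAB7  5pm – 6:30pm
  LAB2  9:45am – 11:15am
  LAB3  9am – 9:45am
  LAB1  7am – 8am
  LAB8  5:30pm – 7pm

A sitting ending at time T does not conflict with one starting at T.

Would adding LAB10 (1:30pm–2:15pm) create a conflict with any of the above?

LAB1: ends 8am at or before LAB10 starts 1:30pm → clear.
LAB3: ends 9:45am at or before LAB10 starts 1:30pm → clear.
LAB2: ends 11:15am at or before LAB10 starts 1:30pm → clear.
LAB4: ends 12pm at or before LAB10 starts 1:30pm → clear.
LAB5: starts 12:45pm before LAB10 ends 2:15pm, and ends 2:15pm after LAB10 starts 1:30pm → overlap.
LAB6: starts 3pm at or after LAB10 ends 2:15pm → clear.
LAB7: starts 5pm at or after LAB10 ends 2:15pm → clear.
LAB8: starts 5:30pm at or after LAB10 ends 2:15pm → clear.
LAB9: starts 7:45pm at or after LAB10 ends 2:15pm → clear.
LAB10 overlaps LAB5.

Yes — it overlaps LAB5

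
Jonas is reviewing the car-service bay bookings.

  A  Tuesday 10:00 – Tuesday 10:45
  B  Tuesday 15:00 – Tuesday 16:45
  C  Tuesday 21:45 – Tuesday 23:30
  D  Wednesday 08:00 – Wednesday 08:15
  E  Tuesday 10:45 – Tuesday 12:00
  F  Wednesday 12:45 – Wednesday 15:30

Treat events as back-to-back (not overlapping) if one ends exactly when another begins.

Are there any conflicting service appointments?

Sorted by start: A, E, B, C, D, F.
E starts exactly when A ends (back-to-back, no overlap); A is clear from here.
B starts after E ends; E is clear from here.
C starts after B ends; B is clear from here.
D starts after C ends; C is clear from here.
F starts after D ends.
Every pair is clear; the schedule has no overlaps.

No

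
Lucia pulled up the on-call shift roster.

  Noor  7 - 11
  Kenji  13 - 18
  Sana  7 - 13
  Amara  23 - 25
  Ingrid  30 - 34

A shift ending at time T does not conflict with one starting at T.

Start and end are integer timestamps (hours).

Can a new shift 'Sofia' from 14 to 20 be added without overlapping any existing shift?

No — it overlaps Kenji

Noor: ends 11 at or before Sofia starts 14 → clear.
Sana: ends 13 at or before Sofia starts 14 → clear.
Kenji: starts 13 before Sofia ends 20, and ends 18 after Sofia starts 14 → overlap.
Amara: starts 23 at or after Sofia ends 20 → clear.
Ingrid: starts 30 at or after Sofia ends 20 → clear.
Sofia overlaps Kenji.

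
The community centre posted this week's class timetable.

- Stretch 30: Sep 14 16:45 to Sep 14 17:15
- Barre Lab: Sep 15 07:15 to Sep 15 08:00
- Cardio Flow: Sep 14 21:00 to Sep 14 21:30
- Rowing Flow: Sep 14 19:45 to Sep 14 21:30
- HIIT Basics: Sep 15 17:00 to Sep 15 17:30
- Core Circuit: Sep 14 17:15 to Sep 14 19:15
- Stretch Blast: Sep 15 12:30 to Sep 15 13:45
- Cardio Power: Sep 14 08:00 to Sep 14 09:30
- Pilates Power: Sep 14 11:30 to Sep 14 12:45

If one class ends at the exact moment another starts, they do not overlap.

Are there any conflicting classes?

Yes

Sorted by start: Cardio Power, Pilates Power, Stretch 30, Core Circuit, Rowing Flow, Cardio Flow, Barre Lab, Stretch Blast, HIIT Basics.
Pilates Power starts after Cardio Power ends, so Cardio Power has no further overlaps.
Stretch 30 starts after Pilates Power ends, so Pilates Power has no further overlaps.
Core Circuit starts exactly when Stretch 30 ends (back-to-back, no overlap), so Stretch 30 has no further overlaps.
Rowing Flow starts after Core Circuit ends, so Core Circuit has no further overlaps.
Cardio Flow starts before Rowing Flow ends → Rowing Flow and Cardio Flow overlap.
That's a conflict, so the schedule is not conflict-free.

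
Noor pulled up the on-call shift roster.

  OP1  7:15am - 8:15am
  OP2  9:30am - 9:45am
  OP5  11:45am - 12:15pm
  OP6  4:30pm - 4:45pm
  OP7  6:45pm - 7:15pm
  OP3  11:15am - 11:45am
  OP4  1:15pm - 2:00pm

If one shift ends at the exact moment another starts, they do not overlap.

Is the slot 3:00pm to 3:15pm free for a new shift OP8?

Yes — the slot is free

OP1: ends 8:15am at or before OP8 starts 3:00pm → clear.
OP2: ends 9:45am at or before OP8 starts 3:00pm → clear.
OP3: ends 11:45am at or before OP8 starts 3:00pm → clear.
OP5: ends 12:15pm at or before OP8 starts 3:00pm → clear.
OP4: ends 2:00pm at or before OP8 starts 3:00pm → clear.
OP6: starts 4:30pm at or after OP8 ends 3:15pm → clear.
OP7: starts 6:45pm at or after OP8 ends 3:15pm → clear.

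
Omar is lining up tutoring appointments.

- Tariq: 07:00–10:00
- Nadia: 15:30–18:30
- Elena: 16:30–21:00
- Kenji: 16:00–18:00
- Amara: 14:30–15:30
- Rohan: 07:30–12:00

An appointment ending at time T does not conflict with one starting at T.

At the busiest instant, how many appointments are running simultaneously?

3

Sort all start/end points and keep a running count:
07:00 start Tariq → 1
07:30 start Rohan → 2
10:00 end Tariq → 1
12:00 end Rohan → 0
14:30 start Amara → 1
15:30 end Amara → 0
15:30 start Nadia → 1
16:00 start Kenji → 2
16:30 start Elena → 3
18:00 end Kenji → 2
18:30 end Nadia → 1
21:00 end Elena → 0
Peak is 3, at 16:30 (Elena, Kenji, Nadia).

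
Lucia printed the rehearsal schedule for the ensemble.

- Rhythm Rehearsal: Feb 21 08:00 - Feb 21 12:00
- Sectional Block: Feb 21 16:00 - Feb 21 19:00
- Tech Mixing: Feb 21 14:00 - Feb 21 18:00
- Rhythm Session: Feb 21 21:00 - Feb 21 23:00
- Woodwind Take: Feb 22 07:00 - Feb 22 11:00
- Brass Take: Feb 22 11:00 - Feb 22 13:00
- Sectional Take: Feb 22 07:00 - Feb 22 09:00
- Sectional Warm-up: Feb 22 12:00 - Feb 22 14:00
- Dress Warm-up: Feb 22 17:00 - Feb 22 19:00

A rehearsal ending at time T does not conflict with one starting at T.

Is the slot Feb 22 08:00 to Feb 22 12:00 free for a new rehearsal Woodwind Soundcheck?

No — it overlaps Brass Take, Sectional Take, Woodwind Take

Rhythm Rehearsal: ends Feb 21 12:00 at or before Woodwind Soundcheck starts Feb 22 08:00 → clear.
Tech Mixing: ends Feb 21 18:00 at or before Woodwind Soundcheck starts Feb 22 08:00 → clear.
Sectional Block: ends Feb 21 19:00 at or before Woodwind Soundcheck starts Feb 22 08:00 → clear.
Rhythm Session: ends Feb 21 23:00 at or before Woodwind Soundcheck starts Feb 22 08:00 → clear.
Woodwind Take: starts Feb 22 07:00 before Woodwind Soundcheck ends Feb 22 12:00, and ends Feb 22 11:00 after Woodwind Soundcheck starts Feb 22 08:00 → overlap.
Sectional Take: starts Feb 22 07:00 before Woodwind Soundcheck ends Feb 22 12:00, and ends Feb 22 09:00 after Woodwind Soundcheck starts Feb 22 08:00 → overlap.
Brass Take: starts Feb 22 11:00 before Woodwind Soundcheck ends Feb 22 12:00, and ends Feb 22 13:00 after Woodwind Soundcheck starts Feb 22 08:00 → overlap.
Sectional Warm-up: starts Feb 22 12:00 at or after Woodwind Soundcheck ends Feb 22 12:00 → clear.
Dress Warm-up: starts Feb 22 17:00 at or after Woodwind Soundcheck ends Feb 22 12:00 → clear.
Woodwind Soundcheck overlaps Woodwind Take, Brass Take, Sectional Take.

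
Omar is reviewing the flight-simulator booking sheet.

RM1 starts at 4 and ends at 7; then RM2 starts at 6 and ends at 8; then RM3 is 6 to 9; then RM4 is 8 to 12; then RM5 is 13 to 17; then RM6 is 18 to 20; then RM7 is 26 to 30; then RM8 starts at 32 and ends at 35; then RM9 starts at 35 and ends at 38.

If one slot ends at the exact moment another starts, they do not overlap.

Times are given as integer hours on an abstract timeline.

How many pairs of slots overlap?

Check each pair: they overlap iff neither finishes before the other starts.
Sorted by start: RM1, RM2, RM3, RM4, RM5, RM6, RM7, RM8, RM9.
RM2 starts before RM1 ends → RM1 and RM2 overlap.
RM3 starts before RM1 ends → RM1 and RM3 overlap.
RM4 starts after RM1 ends — done with RM1.
RM3 starts before RM2 ends → RM2 and RM3 overlap.
RM4 starts exactly when RM2 ends (back-to-back, no overlap) — done with RM2.
RM4 starts before RM3 ends → RM3 and RM4 overlap.
RM5 starts after RM3 ends — done with RM3.
RM5 starts after RM4 ends — done with RM4.
RM6 starts after RM5 ends — done with RM5.
RM7 starts after RM6 ends — done with RM6.
RM8 starts after RM7 ends — done with RM7.
RM9 starts exactly when RM8 ends (back-to-back, no overlap).
Overlapping pairs: RM1 & RM2, RM1 & RM3, RM2 & RM3, RM3 & RM4 — 4 in total.

4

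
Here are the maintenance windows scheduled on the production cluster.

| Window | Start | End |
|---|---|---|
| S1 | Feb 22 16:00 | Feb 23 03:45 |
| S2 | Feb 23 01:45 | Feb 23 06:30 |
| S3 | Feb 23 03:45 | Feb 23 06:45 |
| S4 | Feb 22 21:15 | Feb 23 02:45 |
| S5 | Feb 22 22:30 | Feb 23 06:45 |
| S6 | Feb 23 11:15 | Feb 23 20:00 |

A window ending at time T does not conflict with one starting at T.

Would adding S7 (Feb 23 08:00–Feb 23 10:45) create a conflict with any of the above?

No — it doesn't clash with anything

S1: ends Feb 23 03:45 at or before S7 starts Feb 23 08:00 → clear.
S4: ends Feb 23 02:45 at or before S7 starts Feb 23 08:00 → clear.
S5: ends Feb 23 06:45 at or before S7 starts Feb 23 08:00 → clear.
S2: ends Feb 23 06:30 at or before S7 starts Feb 23 08:00 → clear.
S3: ends Feb 23 06:45 at or before S7 starts Feb 23 08:00 → clear.
S6: starts Feb 23 11:15 at or after S7 ends Feb 23 10:45 → clear.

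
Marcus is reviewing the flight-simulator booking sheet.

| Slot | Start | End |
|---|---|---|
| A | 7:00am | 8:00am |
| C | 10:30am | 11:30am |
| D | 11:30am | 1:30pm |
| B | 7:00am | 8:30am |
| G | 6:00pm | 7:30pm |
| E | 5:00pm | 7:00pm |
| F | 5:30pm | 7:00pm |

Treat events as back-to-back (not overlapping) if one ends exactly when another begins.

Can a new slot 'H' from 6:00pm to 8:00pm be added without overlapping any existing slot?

A: ends 8:00am at or before H starts 6:00pm → clear.
B: ends 8:30am at or before H starts 6:00pm → clear.
C: ends 11:30am at or before H starts 6:00pm → clear.
D: ends 1:30pm at or before H starts 6:00pm → clear.
E: starts 5:00pm before H ends 8:00pm, and ends 7:00pm after H starts 6:00pm → overlap.
F: starts 5:30pm before H ends 8:00pm, and ends 7:00pm after H starts 6:00pm → overlap.
G: starts 6:00pm before H ends 8:00pm, and ends 7:30pm after H starts 6:00pm → overlap.
H overlaps E, F, G.

No — it overlaps E, F, G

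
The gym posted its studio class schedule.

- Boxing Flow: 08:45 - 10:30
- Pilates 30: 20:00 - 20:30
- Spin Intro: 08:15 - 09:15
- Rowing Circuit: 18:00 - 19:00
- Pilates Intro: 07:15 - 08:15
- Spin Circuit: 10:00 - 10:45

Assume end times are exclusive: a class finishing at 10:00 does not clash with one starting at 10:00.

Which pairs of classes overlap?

Boxing Flow & Spin Circuit, Boxing Flow & Spin Intro

Check each pair: they overlap iff neither finishes before the other starts.
Sorted by start: Pilates Intro, Spin Intro, Boxing Flow, Spin Circuit, Rowing Circuit, Pilates 30.
Spin Intro starts exactly when Pilates Intro ends (back-to-back, no overlap); Pilates Intro is clear from here.
Boxing Flow starts before Spin Intro ends → Spin Intro and Boxing Flow overlap.
Spin Circuit starts after Spin Intro ends; Spin Intro is clear from here.
Spin Circuit starts before Boxing Flow ends → Boxing Flow and Spin Circuit overlap.
Rowing Circuit starts after Boxing Flow ends; Boxing Flow is clear from here.
Rowing Circuit starts after Spin Circuit ends; Spin Circuit is clear from here.
Pilates 30 starts after Rowing Circuit ends.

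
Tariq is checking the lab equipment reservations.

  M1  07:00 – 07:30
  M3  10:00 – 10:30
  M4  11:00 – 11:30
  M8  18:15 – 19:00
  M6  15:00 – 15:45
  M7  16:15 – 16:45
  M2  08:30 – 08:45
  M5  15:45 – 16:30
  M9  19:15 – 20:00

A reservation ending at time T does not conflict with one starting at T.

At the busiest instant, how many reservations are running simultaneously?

Sort all start/end points and keep a running count:
07:00 start M1 → 1
07:30 end M1 → 0
08:30 start M2 → 1
08:45 end M2 → 0
10:00 start M3 → 1
10:30 end M3 → 0
11:00 start M4 → 1
11:30 end M4 → 0
15:00 start M6 → 1
15:45 end M6 → 0
15:45 start M5 → 1
16:15 start M7 → 2
16:30 end M5 → 1
16:45 end M7 → 0
18:15 start M8 → 1
19:00 end M8 → 0
19:15 start M9 → 1
20:00 end M9 → 0
Peak is 2, at 16:15 (M5, M7).

2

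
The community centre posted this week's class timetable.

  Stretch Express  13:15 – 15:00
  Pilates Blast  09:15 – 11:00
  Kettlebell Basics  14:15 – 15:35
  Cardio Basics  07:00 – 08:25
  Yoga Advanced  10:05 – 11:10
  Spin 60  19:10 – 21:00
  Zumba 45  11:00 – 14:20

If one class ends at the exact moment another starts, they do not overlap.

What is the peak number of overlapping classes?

Walk through starts and ends in time order (an end at T is processed before a start at T):
07:00 start Cardio Basics → 1
08:25 end Cardio Basics → 0
09:15 start Pilates Blast → 1
10:05 start Yoga Advanced → 2
11:00 end Pilates Blast → 1
11:00 start Zumba 45 → 2
11:10 end Yoga Advanced → 1
13:15 start Stretch Express → 2
14:15 start Kettlebell Basics → 3
14:20 end Zumba 45 → 2
15:00 end Stretch Express → 1
15:35 end Kettlebell Basics → 0
19:10 start Spin 60 → 1
21:00 end Spin 60 → 0
Peak is 3, at 14:15 (Kettlebell Basics, Stretch Express, Zumba 45).

3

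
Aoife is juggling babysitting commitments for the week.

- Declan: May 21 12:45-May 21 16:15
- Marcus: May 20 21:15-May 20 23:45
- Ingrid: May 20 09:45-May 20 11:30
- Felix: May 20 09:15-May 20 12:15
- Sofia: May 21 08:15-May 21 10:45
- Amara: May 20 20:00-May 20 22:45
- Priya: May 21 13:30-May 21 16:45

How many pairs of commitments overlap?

3

Sorted by start: Felix, Ingrid, Amara, Marcus, Sofia, Declan, Priya.
Ingrid starts before Felix ends → Felix and Ingrid overlap.
Amara starts after Felix ends, so nothing later overlaps Felix either.
Amara starts after Ingrid ends, so nothing later overlaps Ingrid either.
Marcus starts before Amara ends → Amara and Marcus overlap.
Sofia starts after Amara ends, so nothing later overlaps Amara either.
Sofia starts after Marcus ends, so nothing later overlaps Marcus either.
Declan starts after Sofia ends, so nothing later overlaps Sofia either.
Priya starts before Declan ends → Declan and Priya overlap.
Overlapping pairs: Amara & Marcus, Declan & Priya, Felix & Ingrid — 3 in total.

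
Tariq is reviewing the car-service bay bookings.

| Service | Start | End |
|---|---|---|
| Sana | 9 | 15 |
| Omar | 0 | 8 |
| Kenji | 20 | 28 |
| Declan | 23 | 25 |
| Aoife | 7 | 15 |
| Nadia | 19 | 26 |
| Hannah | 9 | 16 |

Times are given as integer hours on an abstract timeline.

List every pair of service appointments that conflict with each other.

Sorted by start: Omar, Aoife, Hannah, Sana, Nadia, Kenji, Declan.
Aoife starts before Omar ends → Omar and Aoife overlap.
Hannah starts after Omar ends; Omar is clear from here.
Hannah starts before Aoife ends → Aoife and Hannah overlap.
Sana starts before Aoife ends → Aoife and Sana overlap.
Nadia starts after Aoife ends; Aoife is clear from here.
Sana starts before Hannah ends → Hannah and Sana overlap.
Nadia starts after Hannah ends; Hannah is clear from here.
Nadia starts after Sana ends; Sana is clear from here.
Kenji starts before Nadia ends → Nadia and Kenji overlap.
Declan starts before Nadia ends → Nadia and Declan overlap.
Declan starts before Kenji ends → Kenji and Declan overlap.

Aoife & Hannah, Aoife & Omar, Aoife & Sana, Declan & Kenji, Declan & Nadia, Hannah & Sana, Kenji & Nadia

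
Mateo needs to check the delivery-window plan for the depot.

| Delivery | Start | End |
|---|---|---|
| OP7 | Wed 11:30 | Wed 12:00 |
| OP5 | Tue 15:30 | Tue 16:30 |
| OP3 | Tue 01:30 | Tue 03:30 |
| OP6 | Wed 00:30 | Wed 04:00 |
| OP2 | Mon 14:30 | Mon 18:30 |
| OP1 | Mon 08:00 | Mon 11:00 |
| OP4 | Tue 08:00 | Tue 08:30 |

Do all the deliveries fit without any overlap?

Yes

Sorted by start: OP1, OP2, OP3, OP4, OP5, OP6, OP7.
OP2 starts after OP1 ends — done with OP1.
OP3 starts after OP2 ends — done with OP2.
OP4 starts after OP3 ends — done with OP3.
OP5 starts after OP4 ends — done with OP4.
OP6 starts after OP5 ends — done with OP5.
OP7 starts after OP6 ends.
Every pair is clear; the schedule has no overlaps.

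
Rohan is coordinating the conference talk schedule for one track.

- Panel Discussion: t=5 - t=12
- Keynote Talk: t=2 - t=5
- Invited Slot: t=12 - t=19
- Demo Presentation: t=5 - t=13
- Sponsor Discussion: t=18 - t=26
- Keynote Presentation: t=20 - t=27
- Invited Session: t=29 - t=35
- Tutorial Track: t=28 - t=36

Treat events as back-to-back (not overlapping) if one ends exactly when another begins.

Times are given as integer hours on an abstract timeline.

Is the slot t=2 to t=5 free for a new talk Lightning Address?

Keynote Talk: starts t=2 before Lightning Address ends t=5, and ends t=5 after Lightning Address starts t=2 → overlap.
Panel Discussion: starts t=5 at or after Lightning Address ends t=5 → clear.
Demo Presentation: starts t=5 at or after Lightning Address ends t=5 → clear.
Invited Slot: starts t=12 at or after Lightning Address ends t=5 → clear.
Sponsor Discussion: starts t=18 at or after Lightning Address ends t=5 → clear.
Keynote Presentation: starts t=20 at or after Lightning Address ends t=5 → clear.
Tutorial Track: starts t=28 at or after Lightning Address ends t=5 → clear.
Invited Session: starts t=29 at or after Lightning Address ends t=5 → clear.
Lightning Address overlaps Keynote Talk.

No — it overlaps Keynote Talk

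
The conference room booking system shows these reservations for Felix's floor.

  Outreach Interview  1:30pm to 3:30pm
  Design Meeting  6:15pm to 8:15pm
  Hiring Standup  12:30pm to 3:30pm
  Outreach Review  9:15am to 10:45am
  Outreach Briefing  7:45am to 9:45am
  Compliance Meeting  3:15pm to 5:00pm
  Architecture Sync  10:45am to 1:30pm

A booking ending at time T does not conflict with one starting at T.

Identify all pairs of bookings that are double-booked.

Architecture Sync & Hiring Standup, Compliance Meeting & Hiring Standup, Compliance Meeting & Outreach Interview, Hiring Standup & Outreach Interview, Outreach Briefing & Outreach Review

Sorted by start: Outreach Briefing, Outreach Review, Architecture Sync, Hiring Standup, Outreach Interview, Compliance Meeting, Design Meeting.
Outreach Review starts before Outreach Briefing ends → Outreach Briefing and Outreach Review overlap.
Architecture Sync starts after Outreach Briefing ends, so Outreach Briefing has no further overlaps.
Architecture Sync starts exactly when Outreach Review ends (back-to-back, no overlap), so Outreach Review has no further overlaps.
Hiring Standup starts before Architecture Sync ends → Architecture Sync and Hiring Standup overlap.
Outreach Interview starts exactly when Architecture Sync ends (back-to-back, no overlap), so Architecture Sync has no further overlaps.
Outreach Interview starts before Hiring Standup ends → Hiring Standup and Outreach Interview overlap.
Compliance Meeting starts before Hiring Standup ends → Hiring Standup and Compliance Meeting overlap.
Design Meeting starts after Hiring Standup ends.
Compliance Meeting starts before Outreach Interview ends → Outreach Interview and Compliance Meeting overlap.
Design Meeting starts after Outreach Interview ends.
Design Meeting starts after Compliance Meeting ends.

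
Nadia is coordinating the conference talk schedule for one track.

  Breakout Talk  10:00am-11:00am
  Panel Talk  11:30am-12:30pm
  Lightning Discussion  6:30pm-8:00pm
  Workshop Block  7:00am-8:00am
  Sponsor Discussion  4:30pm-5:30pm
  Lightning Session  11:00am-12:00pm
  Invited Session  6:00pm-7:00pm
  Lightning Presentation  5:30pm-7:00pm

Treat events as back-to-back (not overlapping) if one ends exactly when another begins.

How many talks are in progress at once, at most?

3

Sweep the timeline, counting +1 at each start and −1 at each end (ends before starts at a tie):
7:00am start Workshop Block → 1
8:00am end Workshop Block → 0
10:00am start Breakout Talk → 1
11:00am end Breakout Talk → 0
11:00am start Lightning Session → 1
11:30am start Panel Talk → 2
12:00pm end Lightning Session → 1
12:30pm end Panel Talk → 0
4:30pm start Sponsor Discussion → 1
5:30pm end Sponsor Discussion → 0
5:30pm start Lightning Presentation → 1
6:00pm start Invited Session → 2
6:30pm start Lightning Discussion → 3
7:00pm end Invited Session → 2
7:00pm end Lightning Presentation → 1
8:00pm end Lightning Discussion → 0
Peak is 3, at 6:30pm (Invited Session, Lightning Discussion, Lightning Presentation).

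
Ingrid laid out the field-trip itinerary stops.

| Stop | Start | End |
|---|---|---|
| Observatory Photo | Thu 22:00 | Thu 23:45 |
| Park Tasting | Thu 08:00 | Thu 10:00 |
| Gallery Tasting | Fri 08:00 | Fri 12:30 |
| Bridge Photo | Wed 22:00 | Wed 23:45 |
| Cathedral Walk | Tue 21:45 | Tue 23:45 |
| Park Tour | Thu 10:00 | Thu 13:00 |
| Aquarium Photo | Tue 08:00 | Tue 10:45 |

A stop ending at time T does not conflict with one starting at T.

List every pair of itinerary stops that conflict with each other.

none

Sorted by start: Aquarium Photo, Cathedral Walk, Bridge Photo, Park Tasting, Park Tour, Observatory Photo, Gallery Tasting.
Cathedral Walk starts after Aquarium Photo ends; Aquarium Photo is clear from here.
Bridge Photo starts after Cathedral Walk ends; Cathedral Walk is clear from here.
Park Tasting starts after Bridge Photo ends; Bridge Photo is clear from here.
Park Tour starts exactly when Park Tasting ends (back-to-back, no overlap); Park Tasting is clear from here.
Observatory Photo starts after Park Tour ends; Park Tour is clear from here.
Gallery Tasting starts after Observatory Photo ends.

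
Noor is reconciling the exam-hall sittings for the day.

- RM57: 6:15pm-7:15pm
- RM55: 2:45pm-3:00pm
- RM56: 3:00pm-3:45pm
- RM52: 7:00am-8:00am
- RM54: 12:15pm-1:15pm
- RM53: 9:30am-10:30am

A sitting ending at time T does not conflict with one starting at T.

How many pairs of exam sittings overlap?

Check each pair: they overlap iff neither finishes before the other starts.
Sorted by start: RM52, RM53, RM54, RM55, RM56, RM57.
RM53 starts after RM52 ends, so RM52 has no further overlaps.
RM54 starts after RM53 ends, so RM53 has no further overlaps.
RM55 starts after RM54 ends, so RM54 has no further overlaps.
RM56 starts exactly when RM55 ends (back-to-back, no overlap), so RM55 has no further overlaps.
RM57 starts after RM56 ends.
No pair overlaps.

0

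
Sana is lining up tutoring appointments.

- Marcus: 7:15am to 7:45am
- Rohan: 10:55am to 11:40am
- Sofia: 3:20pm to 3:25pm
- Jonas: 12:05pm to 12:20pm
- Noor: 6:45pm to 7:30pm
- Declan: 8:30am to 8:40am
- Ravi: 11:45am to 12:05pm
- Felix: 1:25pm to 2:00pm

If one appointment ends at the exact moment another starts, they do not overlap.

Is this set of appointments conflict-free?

Yes

Sorted by start: Marcus, Declan, Rohan, Ravi, Jonas, Felix, Sofia, Noor.
Declan starts after Marcus ends, so Marcus has no further overlaps.
Rohan starts after Declan ends, so Declan has no further overlaps.
Ravi starts after Rohan ends, so Rohan has no further overlaps.
Jonas starts exactly when Ravi ends (back-to-back, no overlap), so Ravi has no further overlaps.
Felix starts after Jonas ends, so Jonas has no further overlaps.
Sofia starts after Felix ends, so Felix has no further overlaps.
Noor starts after Sofia ends.
Every pair is clear; the schedule has no overlaps.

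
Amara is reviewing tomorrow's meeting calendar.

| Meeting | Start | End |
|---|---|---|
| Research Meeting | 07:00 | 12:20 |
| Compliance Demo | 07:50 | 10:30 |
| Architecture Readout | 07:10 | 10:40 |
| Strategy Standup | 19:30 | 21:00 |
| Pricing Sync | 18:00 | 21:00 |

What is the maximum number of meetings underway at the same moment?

Sweep the timeline, counting +1 at each start and −1 at each end (ends before starts at a tie):
07:00 start Research Meeting → 1
07:10 start Architecture Readout → 2
07:50 start Compliance Demo → 3
10:30 end Compliance Demo → 2
10:40 end Architecture Readout → 1
12:20 end Research Meeting → 0
18:00 start Pricing Sync → 1
19:30 start Strategy Standup → 2
21:00 end Pricing Sync → 1
21:00 end Strategy Standup → 0
Peak is 3, at 07:50 (Architecture Readout, Compliance Demo, Research Meeting).

3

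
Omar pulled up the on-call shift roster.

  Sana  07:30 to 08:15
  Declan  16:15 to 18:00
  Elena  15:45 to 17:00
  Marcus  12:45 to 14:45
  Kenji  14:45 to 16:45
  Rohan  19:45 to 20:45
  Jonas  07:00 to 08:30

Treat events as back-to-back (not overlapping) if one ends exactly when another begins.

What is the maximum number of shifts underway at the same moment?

3

Sweep the timeline, counting +1 at each start and −1 at each end (ends before starts at a tie):
07:00 start Jonas → 1
07:30 start Sana → 2
08:15 end Sana → 1
08:30 end Jonas → 0
12:45 start Marcus → 1
14:45 end Marcus → 0
14:45 start Kenji → 1
15:45 start Elena → 2
16:15 start Declan → 3
16:45 end Kenji → 2
17:00 end Elena → 1
18:00 end Declan → 0
19:45 start Rohan → 1
20:45 end Rohan → 0
Peak is 3, at 16:15 (Declan, Elena, Kenji).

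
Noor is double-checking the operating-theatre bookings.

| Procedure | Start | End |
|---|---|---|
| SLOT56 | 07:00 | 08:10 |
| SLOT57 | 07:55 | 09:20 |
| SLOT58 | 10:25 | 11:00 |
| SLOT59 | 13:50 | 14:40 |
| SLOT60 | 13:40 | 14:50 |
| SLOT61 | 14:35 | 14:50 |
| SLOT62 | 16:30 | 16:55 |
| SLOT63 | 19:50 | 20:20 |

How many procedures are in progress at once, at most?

3

Sort all start/end points and keep a running count:
07:00 start SLOT56 → 1
07:55 start SLOT57 → 2
08:10 end SLOT56 → 1
09:20 end SLOT57 → 0
10:25 start SLOT58 → 1
11:00 end SLOT58 → 0
13:40 start SLOT60 → 1
13:50 start SLOT59 → 2
14:35 start SLOT61 → 3
14:40 end SLOT59 → 2
14:50 end SLOT60 → 1
14:50 end SLOT61 → 0
16:30 start SLOT62 → 1
16:55 end SLOT62 → 0
19:50 start SLOT63 → 1
20:20 end SLOT63 → 0
Peak is 3, at 14:35 (SLOT59, SLOT60, SLOT61).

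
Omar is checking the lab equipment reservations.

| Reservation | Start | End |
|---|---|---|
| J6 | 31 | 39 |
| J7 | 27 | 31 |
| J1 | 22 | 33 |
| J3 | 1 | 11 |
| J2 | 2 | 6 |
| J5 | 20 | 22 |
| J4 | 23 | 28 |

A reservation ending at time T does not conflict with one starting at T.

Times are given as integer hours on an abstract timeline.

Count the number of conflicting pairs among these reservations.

Sorted by start: J3, J2, J5, J1, J4, J7, J6.
J2 starts before J3 ends → J3 and J2 overlap.
J5 starts after J3 ends; J3 is clear from here.
J5 starts after J2 ends; J2 is clear from here.
J1 starts exactly when J5 ends (back-to-back, no overlap); J5 is clear from here.
J4 starts before J1 ends → J1 and J4 overlap.
J7 starts before J1 ends → J1 and J7 overlap.
J6 starts before J1 ends → J1 and J6 overlap.
J7 starts before J4 ends → J4 and J7 overlap.
J6 starts after J4 ends.
J6 starts exactly when J7 ends (back-to-back, no overlap).
Overlapping pairs: J1 & J4, J1 & J6, J1 & J7, J2 & J3, J4 & J7 — 5 in total.

5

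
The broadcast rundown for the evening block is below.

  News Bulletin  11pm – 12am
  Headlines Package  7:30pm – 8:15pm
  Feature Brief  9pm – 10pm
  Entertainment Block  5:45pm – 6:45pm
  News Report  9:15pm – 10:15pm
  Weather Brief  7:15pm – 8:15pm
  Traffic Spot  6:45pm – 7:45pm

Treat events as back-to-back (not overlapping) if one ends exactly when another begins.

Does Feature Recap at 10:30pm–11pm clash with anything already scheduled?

No — it doesn't clash with anything

Entertainment Block: ends 6:45pm at or before Feature Recap starts 10:30pm → clear.
Traffic Spot: ends 7:45pm at or before Feature Recap starts 10:30pm → clear.
Weather Brief: ends 8:15pm at or before Feature Recap starts 10:30pm → clear.
Headlines Package: ends 8:15pm at or before Feature Recap starts 10:30pm → clear.
Feature Brief: ends 10pm at or before Feature Recap starts 10:30pm → clear.
News Report: ends 10:15pm at or before Feature Recap starts 10:30pm → clear.
News Bulletin: starts 11pm at or after Feature Recap ends 11pm → clear.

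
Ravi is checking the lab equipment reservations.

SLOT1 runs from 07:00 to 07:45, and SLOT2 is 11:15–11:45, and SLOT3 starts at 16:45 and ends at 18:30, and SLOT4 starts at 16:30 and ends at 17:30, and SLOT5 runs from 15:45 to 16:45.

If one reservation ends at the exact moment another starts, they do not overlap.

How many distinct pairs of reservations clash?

Sorted by start: SLOT1, SLOT2, SLOT5, SLOT4, SLOT3.
SLOT2 starts after SLOT1 ends; SLOT1 is clear from here.
SLOT5 starts after SLOT2 ends; SLOT2 is clear from here.
SLOT4 starts before SLOT5 ends → SLOT5 and SLOT4 overlap.
SLOT3 starts exactly when SLOT5 ends (back-to-back, no overlap).
SLOT3 starts before SLOT4 ends → SLOT4 and SLOT3 overlap.
Overlapping pairs: SLOT3 & SLOT4, SLOT4 & SLOT5 — 2 in total.

2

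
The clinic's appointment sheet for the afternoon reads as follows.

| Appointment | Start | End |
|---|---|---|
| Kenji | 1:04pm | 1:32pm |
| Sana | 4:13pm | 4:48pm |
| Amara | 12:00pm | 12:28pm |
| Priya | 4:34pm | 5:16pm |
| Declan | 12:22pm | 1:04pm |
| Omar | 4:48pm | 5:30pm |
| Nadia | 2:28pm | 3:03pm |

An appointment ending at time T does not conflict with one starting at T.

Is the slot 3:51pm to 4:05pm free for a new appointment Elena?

Amara: ends 12:28pm at or before Elena starts 3:51pm → clear.
Declan: ends 1:04pm at or before Elena starts 3:51pm → clear.
Kenji: ends 1:32pm at or before Elena starts 3:51pm → clear.
Nadia: ends 3:03pm at or before Elena starts 3:51pm → clear.
Sana: starts 4:13pm at or after Elena ends 4:05pm → clear.
Priya: starts 4:34pm at or after Elena ends 4:05pm → clear.
Omar: starts 4:48pm at or after Elena ends 4:05pm → clear.

Yes — the slot is free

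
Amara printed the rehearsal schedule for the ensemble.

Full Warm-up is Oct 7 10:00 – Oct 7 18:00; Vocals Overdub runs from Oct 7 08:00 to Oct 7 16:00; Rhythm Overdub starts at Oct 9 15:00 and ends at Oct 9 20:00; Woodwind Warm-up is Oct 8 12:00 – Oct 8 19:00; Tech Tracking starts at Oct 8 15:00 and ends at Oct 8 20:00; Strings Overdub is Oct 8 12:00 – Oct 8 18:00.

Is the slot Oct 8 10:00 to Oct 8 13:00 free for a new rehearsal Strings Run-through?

Vocals Overdub: ends Oct 7 16:00 at or before Strings Run-through starts Oct 8 10:00 → clear.
Full Warm-up: ends Oct 7 18:00 at or before Strings Run-through starts Oct 8 10:00 → clear.
Woodwind Warm-up: starts Oct 8 12:00 before Strings Run-through ends Oct 8 13:00, and ends Oct 8 19:00 after Strings Run-through starts Oct 8 10:00 → overlap.
Strings Overdub: starts Oct 8 12:00 before Strings Run-through ends Oct 8 13:00, and ends Oct 8 18:00 after Strings Run-through starts Oct 8 10:00 → overlap.
Tech Tracking: starts Oct 8 15:00 at or after Strings Run-through ends Oct 8 13:00 → clear.
Rhythm Overdub: starts Oct 9 15:00 at or after Strings Run-through ends Oct 8 13:00 → clear.
Strings Run-through overlaps Woodwind Warm-up, Strings Overdub.

No — it overlaps Strings Overdub, Woodwind Warm-up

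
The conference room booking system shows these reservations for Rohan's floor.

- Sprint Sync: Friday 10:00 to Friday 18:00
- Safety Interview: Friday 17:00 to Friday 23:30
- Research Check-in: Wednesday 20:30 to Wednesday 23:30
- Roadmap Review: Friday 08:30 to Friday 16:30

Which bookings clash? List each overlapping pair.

Roadmap Review & Sprint Sync, Safety Interview & Sprint Sync

Sorted by start: Research Check-in, Roadmap Review, Sprint Sync, Safety Interview.
Roadmap Review starts after Research Check-in ends — done with Research Check-in.
Sprint Sync starts before Roadmap Review ends → Roadmap Review and Sprint Sync overlap.
Safety Interview starts after Roadmap Review ends.
Safety Interview starts before Sprint Sync ends → Sprint Sync and Safety Interview overlap.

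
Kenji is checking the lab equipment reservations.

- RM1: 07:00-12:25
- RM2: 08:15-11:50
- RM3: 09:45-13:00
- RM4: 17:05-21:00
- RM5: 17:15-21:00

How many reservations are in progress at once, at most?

Walk through starts and ends in time order (an end at T is processed before a start at T):
07:00 start RM1 → 1
08:15 start RM2 → 2
09:45 start RM3 → 3
11:50 end RM2 → 2
12:25 end RM1 → 1
13:00 end RM3 → 0
17:05 start RM4 → 1
17:15 start RM5 → 2
21:00 end RM4 → 1
21:00 end RM5 → 0
Peak is 3, at 09:45 (RM1, RM2, RM3).

3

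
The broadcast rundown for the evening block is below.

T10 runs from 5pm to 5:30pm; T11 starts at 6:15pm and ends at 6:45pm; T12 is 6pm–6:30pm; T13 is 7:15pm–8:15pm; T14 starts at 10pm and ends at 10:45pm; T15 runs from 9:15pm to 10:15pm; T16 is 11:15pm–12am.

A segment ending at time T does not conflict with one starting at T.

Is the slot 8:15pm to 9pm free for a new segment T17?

T10: ends 5:30pm at or before T17 starts 8:15pm → clear.
T12: ends 6:30pm at or before T17 starts 8:15pm → clear.
T11: ends 6:45pm at or before T17 starts 8:15pm → clear.
T13: ends 8:15pm at or before T17 starts 8:15pm → clear.
T15: starts 9:15pm at or after T17 ends 9pm → clear.
T14: starts 10pm at or after T17 ends 9pm → clear.
T16: starts 11:15pm at or after T17 ends 9pm → clear.

Yes — the slot is free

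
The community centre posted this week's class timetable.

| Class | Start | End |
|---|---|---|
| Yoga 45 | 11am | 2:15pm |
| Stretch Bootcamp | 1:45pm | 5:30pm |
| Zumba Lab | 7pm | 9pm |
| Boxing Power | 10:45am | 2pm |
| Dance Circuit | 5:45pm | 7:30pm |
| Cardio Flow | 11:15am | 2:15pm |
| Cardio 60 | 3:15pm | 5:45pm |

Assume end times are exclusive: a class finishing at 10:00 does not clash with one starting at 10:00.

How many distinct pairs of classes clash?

8

Check each pair: they overlap iff neither finishes before the other starts.
Sorted by start: Boxing Power, Yoga 45, Cardio Flow, Stretch Bootcamp, Cardio 60, Dance Circuit, Zumba Lab.
Yoga 45 starts before Boxing Power ends → Boxing Power and Yoga 45 overlap.
Cardio Flow starts before Boxing Power ends → Boxing Power and Cardio Flow overlap.
Stretch Bootcamp starts before Boxing Power ends → Boxing Power and Stretch Bootcamp overlap.
Cardio 60 starts after Boxing Power ends, so nothing later overlaps Boxing Power either.
Cardio Flow starts before Yoga 45 ends → Yoga 45 and Cardio Flow overlap.
Stretch Bootcamp starts before Yoga 45 ends → Yoga 45 and Stretch Bootcamp overlap.
Cardio 60 starts after Yoga 45 ends, so nothing later overlaps Yoga 45 either.
Stretch Bootcamp starts before Cardio Flow ends → Cardio Flow and Stretch Bootcamp overlap.
Cardio 60 starts after Cardio Flow ends, so nothing later overlaps Cardio Flow either.
Cardio 60 starts before Stretch Bootcamp ends → Stretch Bootcamp and Cardio 60 overlap.
Dance Circuit starts after Stretch Bootcamp ends, so nothing later overlaps Stretch Bootcamp either.
Dance Circuit starts exactly when Cardio 60 ends (back-to-back, no overlap), so nothing later overlaps Cardio 60 either.
Zumba Lab starts before Dance Circuit ends → Dance Circuit and Zumba Lab overlap.
Overlapping pairs: Boxing Power & Cardio Flow, Boxing Power & Stretch Bootcamp, Boxing Power & Yoga 45, Cardio 60 & Stretch Bootcamp, Cardio Flow & Stretch Bootcamp, Cardio Flow & Yoga 45, Dance Circuit & Zumba Lab, Stretch Bootcamp & Yoga 45 — 8 in total.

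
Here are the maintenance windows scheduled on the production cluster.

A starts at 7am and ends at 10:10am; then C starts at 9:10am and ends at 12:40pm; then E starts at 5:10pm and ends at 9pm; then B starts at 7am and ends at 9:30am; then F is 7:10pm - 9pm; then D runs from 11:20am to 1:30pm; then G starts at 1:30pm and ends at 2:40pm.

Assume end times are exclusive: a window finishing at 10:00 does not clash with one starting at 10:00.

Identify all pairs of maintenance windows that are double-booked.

Sorted by start: A, B, C, D, G, E, F.
B starts before A ends → A and B overlap.
C starts before A ends → A and C overlap.
D starts after A ends; A is clear from here.
C starts before B ends → B and C overlap.
D starts after B ends; B is clear from here.
D starts before C ends → C and D overlap.
G starts after C ends; C is clear from here.
G starts exactly when D ends (back-to-back, no overlap); D is clear from here.
E starts after G ends; G is clear from here.
F starts before E ends → E and F overlap.

A & B, A & C, B & C, C & D, E & F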